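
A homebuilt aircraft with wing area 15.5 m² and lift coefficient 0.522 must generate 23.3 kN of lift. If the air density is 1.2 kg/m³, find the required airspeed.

v = 69.3 m/s

L = ½ρv²S·CL ⇒ v = √(2L/(ρ·S·CL))
v = √(2 × 23300 / (1.2 × 15.5 × 0.522)) = √4800 = 69.3 m/s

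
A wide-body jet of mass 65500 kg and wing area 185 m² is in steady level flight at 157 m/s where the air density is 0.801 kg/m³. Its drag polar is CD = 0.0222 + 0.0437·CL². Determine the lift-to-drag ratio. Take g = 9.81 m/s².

L/D = 12.7

Level flight ⇒ L = W = m·g = 65500 × 9.81 = 6.4256×10^5 N.
q = ½ρv² = ½ × 0.801 × 157² = 9872 Pa.
CL = 2W/(ρv²S) = 2×6.4256×10^5/(0.801×157²×185) = 0.3518.
CD = 0.0222 + 0.0437 × 0.3518² = 0.02761.
L/D = CL/CD = 0.3518 / 0.02761 = 12.7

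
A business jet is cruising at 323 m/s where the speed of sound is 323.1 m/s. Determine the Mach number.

M = 1

M = v/a = 323 / 323.1 = 1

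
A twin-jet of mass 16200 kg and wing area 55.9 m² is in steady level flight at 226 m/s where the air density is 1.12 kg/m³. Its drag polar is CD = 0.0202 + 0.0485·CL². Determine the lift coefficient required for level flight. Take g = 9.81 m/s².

In steady level flight, lift balances weight: W = mg = 16200 × 9.81 = 1.5892×10^5 N.
Dynamic pressure q = 0.5 × 1.12 × 226² = 28600 Pa.
CL = W/(q·S) = 1.5892×10^5 / (28600 × 55.9) = 0.0994.

CL = 0.0994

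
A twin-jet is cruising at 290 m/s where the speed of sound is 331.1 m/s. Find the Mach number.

M = 0.876

M = v/a = 290 / 331.1 = 0.876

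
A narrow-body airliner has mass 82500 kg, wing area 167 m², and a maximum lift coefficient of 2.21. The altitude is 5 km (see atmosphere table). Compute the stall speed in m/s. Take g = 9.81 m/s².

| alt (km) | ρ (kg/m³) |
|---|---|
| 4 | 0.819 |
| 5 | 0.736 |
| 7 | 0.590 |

At 5 km, from the table: ρ = 0.736 kg/m³.
Stall occurs when L = W at CL,max. W = mg = 82500 × 9.81 = 8.093×10^5 N.
V_stall = √(2W/(ρ·S·CL,max)) = √(2 × 8.093×10^5 / (0.736 × 167 × 2.21))
V_stall = √5959 = 77.2 m/s

V_stall = 77.2 m/s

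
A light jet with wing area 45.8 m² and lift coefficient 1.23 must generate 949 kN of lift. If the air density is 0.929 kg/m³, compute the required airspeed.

v = 190 m/s

L = ½ρv²S·CL ⇒ v = √(2L/(ρ·S·CL))
v = √(2 × 9.49×10^5 / (0.929 × 45.8 × 1.23)) = √36270 = 190 m/s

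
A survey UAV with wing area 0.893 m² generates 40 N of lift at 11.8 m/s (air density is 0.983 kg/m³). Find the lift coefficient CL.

CL = 0.655

From L = ½ρv²S·CL, rearranging gives CL = 2L/(ρv²S).
CL = 2 × 40 / (0.983 × 11.8² × 0.893) = 0.655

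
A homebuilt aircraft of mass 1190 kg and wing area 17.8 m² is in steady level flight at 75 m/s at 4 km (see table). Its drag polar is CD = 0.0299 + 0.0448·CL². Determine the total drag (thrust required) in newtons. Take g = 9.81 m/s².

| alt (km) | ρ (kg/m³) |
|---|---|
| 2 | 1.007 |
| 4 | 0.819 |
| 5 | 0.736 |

At 4 km, from the table: ρ = 0.819 kg/m³.
Weight W = mg = 1190 × 9.81 = 11674 N; in level flight L = W.
Dynamic pressure q = 0.5 × 0.819 × 75² = 2303 Pa.
CL = W/(q·S) = 11674 / (2303 × 17.8) = 0.2847.
CD = 0.0299 + 0.0448 × 0.2847² = 0.03353.
D = q·S·CD = 2303 × 17.8 × 0.03353 = 1375 N

D = 1370 N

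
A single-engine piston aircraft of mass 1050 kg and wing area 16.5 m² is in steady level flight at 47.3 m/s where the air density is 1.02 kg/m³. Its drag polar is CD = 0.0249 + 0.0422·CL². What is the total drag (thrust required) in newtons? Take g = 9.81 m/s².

Weight W = mg = 1050 × 9.81 = 10300 N; in level flight L = W.
q = ½ρv² = ½ × 1.02 × 47.3² = 1141 Pa.
CL = W/(q·S) = 10300 / (1141 × 16.5) = 0.5471.
CD = 0.0249 + 0.0422 × 0.5471² = 0.03753.
D = q·S·CD = 1141 × 16.5 × 0.03753 = 706.6 N

D = 707 N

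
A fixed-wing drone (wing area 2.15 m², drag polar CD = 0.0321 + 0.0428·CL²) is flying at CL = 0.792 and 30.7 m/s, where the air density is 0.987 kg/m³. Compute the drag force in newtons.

CD = 0.0321 + 0.0428 × 0.792² = 0.05895
D = ½ρv²S·CD = ½ × 0.987 × 30.7² × 2.15 × 0.05895 = 58.9 N

D = 58.9 N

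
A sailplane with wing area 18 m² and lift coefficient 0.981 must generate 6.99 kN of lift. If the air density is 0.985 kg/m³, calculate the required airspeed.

v = 28.4 m/s

L = ½ρv²S·CL ⇒ v = √(2L/(ρ·S·CL))
v = √(2 × 6990 / (0.985 × 18 × 0.981)) = √803.8 = 28.4 m/s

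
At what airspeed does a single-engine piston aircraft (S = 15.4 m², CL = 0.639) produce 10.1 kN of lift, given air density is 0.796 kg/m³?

L = ½ρv²S·CL ⇒ v = √(2L/(ρ·S·CL))
v = √(2 × 10100 / (0.796 × 15.4 × 0.639)) = √2579 = 50.8 m/s

v = 50.8 m/s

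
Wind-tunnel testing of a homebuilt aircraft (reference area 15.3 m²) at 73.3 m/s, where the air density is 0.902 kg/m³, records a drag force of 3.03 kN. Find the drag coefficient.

CD = 0.0817

From D = ½ρv²S·CD, rearranging gives CD = 2D/(ρv²S).
CD = 2 × 3030 / (0.902 × 73.3² × 15.3) = 0.0817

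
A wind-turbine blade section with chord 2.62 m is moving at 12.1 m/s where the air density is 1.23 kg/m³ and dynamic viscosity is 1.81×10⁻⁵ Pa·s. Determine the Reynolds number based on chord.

Re = ρ·v·c/μ = 1.23 × 12.1 × 2.62 / (1.81×10⁻⁵) = 2.15×10^6

Re = 2.15×10^6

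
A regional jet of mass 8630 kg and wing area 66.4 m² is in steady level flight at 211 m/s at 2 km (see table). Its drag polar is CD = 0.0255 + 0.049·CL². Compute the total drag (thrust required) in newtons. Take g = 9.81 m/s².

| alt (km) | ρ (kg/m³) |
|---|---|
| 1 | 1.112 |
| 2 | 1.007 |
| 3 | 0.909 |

D = 38200 N

At 2 km, from the table: ρ = 1.007 kg/m³.
Level flight ⇒ L = W = m·g = 8630 × 9.81 = 84660 N.
q = ½ρv² = ½ × 1.007 × 211² = 22420 Pa.
CL = 2W/(ρv²S) = 2×84660/(1.007×211²×66.4) = 0.05688.
CD = 0.0255 + 0.049 × 0.05688² = 0.02566.
D = q·S·CD = 22420 × 66.4 × 0.02566 = 38190 N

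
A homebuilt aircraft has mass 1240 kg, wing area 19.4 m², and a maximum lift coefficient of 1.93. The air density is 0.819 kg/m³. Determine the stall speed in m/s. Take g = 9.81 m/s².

V_stall = 28.2 m/s

Stall occurs when L = W at CL,max. W = mg = 1240 × 9.81 = 12160 N.
From L = ½ρV²S·CL,max = W: V_stall = √(2W/(ρSCL,max)) = √(2·12160/(0.819·19.4·1.93))
V_stall = √793.4 = 28.2 m/s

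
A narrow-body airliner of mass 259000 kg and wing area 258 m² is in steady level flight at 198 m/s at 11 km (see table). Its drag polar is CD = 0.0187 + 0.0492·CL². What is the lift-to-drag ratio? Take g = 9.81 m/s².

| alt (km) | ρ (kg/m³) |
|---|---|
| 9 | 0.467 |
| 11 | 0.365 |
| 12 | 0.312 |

L/D = 12.3

At 11 km, from the table: ρ = 0.365 kg/m³.
In steady level flight, lift balances weight: W = mg = 259000 × 9.81 = 2.5408×10^6 N.
Dynamic pressure q = 0.5 × 0.365 × 198² = 7155 Pa.
CL = W/(q·S) = 2.5408×10^6 / (7155 × 258) = 1.376.
CD = 0.0187 + 0.0492 × 1.376² = 0.1119.
L/D = CL/CD = 1.376 / 0.1119 = 12.3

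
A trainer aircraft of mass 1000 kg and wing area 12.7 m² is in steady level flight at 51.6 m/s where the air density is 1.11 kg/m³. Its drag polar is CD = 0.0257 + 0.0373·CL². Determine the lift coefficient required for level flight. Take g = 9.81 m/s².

In steady level flight, lift balances weight: W = mg = 1000 × 9.81 = 9810 N.
q = ½ρv² = ½ × 1.11 × 51.6² = 1478 Pa.
Required CL = L/(qS) = 9810/(1478·12.7) = 0.5227.

CL = 0.523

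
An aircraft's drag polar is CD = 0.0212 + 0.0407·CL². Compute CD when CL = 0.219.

CD = 0.0212 + 0.0407 × 0.219² = 0.0212 + 0.001952 = 0.0232

CD = 0.0232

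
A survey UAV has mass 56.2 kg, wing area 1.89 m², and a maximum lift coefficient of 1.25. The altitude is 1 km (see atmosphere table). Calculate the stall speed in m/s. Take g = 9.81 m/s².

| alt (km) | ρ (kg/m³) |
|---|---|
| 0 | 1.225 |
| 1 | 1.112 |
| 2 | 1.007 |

At 1 km, from the table: ρ = 1.112 kg/m³.
Weight W = mg = 56.2 × 9.81 = 551.3 N.
From L = ½ρV²S·CL,max = W: V_stall = √(2W/(ρSCL,max)) = √(2·551.3/(1.112·1.89·1.25))
V_stall = √419.7 = 20.5 m/s

V_stall = 20.5 m/s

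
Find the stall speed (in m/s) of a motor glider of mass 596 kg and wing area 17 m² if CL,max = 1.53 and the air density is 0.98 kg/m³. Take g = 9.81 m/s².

V_stall = 21.4 m/s

Stall occurs when L = W at CL,max. W = mg = 596 × 9.81 = 5847 N.
From L = ½ρV²S·CL,max = W: V_stall = √(2W/(ρSCL,max)) = √(2·5847/(0.98·17·1.53))
V_stall = √458.8 = 21.4 m/s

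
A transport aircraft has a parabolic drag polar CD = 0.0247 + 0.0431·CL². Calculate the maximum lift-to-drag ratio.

For CD = CD0 + K·CL², (L/D)max occurs at CL* = √(CD0/K) and equals 1/(2√(K·CD0)).
(L/D)max = 1/(2√(0.0431 × 0.0247)) = 1/(2 × 0.03263) = 15.3

(L/D)max = 15.3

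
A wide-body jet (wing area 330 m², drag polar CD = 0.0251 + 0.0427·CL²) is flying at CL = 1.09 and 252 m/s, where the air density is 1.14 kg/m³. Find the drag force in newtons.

D = 9.06×10^5 N

CD = 0.0251 + 0.0427 × 1.09² = 0.07583
D = ½ρv²S·CD = ½ × 1.14 × 252² × 330 × 0.07583 = 9.06×10^5 N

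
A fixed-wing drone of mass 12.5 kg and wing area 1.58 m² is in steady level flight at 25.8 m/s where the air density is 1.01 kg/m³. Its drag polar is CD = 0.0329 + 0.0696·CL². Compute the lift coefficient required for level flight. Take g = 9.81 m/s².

CL = 0.231

Level flight ⇒ L = W = m·g = 12.5 × 9.81 = 122.62 N.
q = ½ρv² = ½ × 1.01 × 25.8² = 336.1 Pa.
CL = W/(q·S) = 122.62 / (336.1 × 1.58) = 0.2309.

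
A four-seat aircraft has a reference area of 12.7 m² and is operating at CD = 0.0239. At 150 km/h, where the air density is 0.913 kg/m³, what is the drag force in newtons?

Convert speed: v = 150 km/h ÷ 3.6 = 41.67 m/s.
Dynamic pressure q = ½ρv² = ½ × 0.913 × 41.67² = 792.5 Pa.
D = q·S·CD = 792.5 × 12.7 × 0.0239 = 241 N

D = 241 N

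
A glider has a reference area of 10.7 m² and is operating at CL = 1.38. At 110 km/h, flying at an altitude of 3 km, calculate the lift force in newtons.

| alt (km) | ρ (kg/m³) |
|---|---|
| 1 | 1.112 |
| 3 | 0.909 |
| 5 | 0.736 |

L = 6270 N

At 3 km, from the table: ρ = 0.909 kg/m³.
Convert speed: v = 110 km/h ÷ 3.6 = 30.56 m/s.
L = ½ρv²S·CL = ½ × 0.909 × 30.56² × 10.7 × 1.38 = 6270 N ≈ 6.27 kN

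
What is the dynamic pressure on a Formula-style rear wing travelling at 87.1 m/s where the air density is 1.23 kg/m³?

q = ½ρv² = ½ × 1.23 × 87.1² = 4670 Pa

q = 4670 Pa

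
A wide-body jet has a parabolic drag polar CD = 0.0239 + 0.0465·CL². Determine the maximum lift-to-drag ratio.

For CD = CD0 + K·CL², (L/D)max occurs at CL* = √(CD0/K) and equals 1/(2√(K·CD0)).
(L/D)max = 1/(2√(0.0465 × 0.0239)) = 1/(2 × 0.03334) = 15

(L/D)max = 15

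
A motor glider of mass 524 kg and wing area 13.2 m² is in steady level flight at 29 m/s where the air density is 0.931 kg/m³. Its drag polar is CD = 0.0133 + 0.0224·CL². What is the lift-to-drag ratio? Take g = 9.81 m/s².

L/D = 28

Weight W = mg = 524 × 9.81 = 5140.4 N; in level flight L = W.
q = ½ρv² = ½ × 0.931 × 29² = 391.5 Pa.
CL = W/(q·S) = 5140.4 / (391.5 × 13.2) = 0.9947.
CD = 0.0133 + 0.0224 × 0.9947² = 0.03547.
L/D = CL/CD = 0.9947 / 0.03547 = 28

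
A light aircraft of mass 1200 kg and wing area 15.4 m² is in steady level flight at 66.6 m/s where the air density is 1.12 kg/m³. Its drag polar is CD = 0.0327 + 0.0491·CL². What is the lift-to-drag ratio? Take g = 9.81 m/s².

Weight W = mg = 1200 × 9.81 = 11772 N; in level flight L = W.
Dynamic pressure q = 0.5 × 1.12 × 66.6² = 2484 Pa.
Required CL = L/(qS) = 11772/(2484·15.4) = 0.3077.
CD = 0.0327 + 0.0491 × 0.3077² = 0.03735.
L/D = CL/CD = 0.3077 / 0.03735 = 8.24

L/D = 8.24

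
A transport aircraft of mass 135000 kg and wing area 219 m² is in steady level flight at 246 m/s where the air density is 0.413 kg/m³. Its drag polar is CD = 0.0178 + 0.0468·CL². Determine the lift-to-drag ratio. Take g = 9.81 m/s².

L/D = 16.8

In steady level flight, lift balances weight: W = mg = 135000 × 9.81 = 1.3244×10^6 N.
Dynamic pressure q = 0.5 × 0.413 × 246² = 12500 Pa.
CL = W/(q·S) = 1.3244×10^6 / (12500 × 219) = 0.4839.
CD = 0.0178 + 0.0468 × 0.4839² = 0.02876.
L/D = CL/CD = 0.4839 / 0.02876 = 16.8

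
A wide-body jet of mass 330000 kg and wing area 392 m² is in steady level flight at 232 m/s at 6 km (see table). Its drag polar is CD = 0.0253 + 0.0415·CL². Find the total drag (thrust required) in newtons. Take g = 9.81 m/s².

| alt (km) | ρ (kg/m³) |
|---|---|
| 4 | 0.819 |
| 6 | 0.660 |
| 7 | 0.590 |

At 6 km, from the table: ρ = 0.660 kg/m³.
Level flight ⇒ L = W = m·g = 330000 × 9.81 = 3.2373×10^6 N.
q = ½ρv² = ½ × 0.66 × 232² = 17760 Pa.
CL = W/(q·S) = 3.2373×10^6 / (17760 × 392) = 0.465.
CD = 0.0253 + 0.0415 × 0.465² = 0.03427.
D = q·S·CD = 17760 × 392 × 0.03427 = 2.386×10^5 N

D = 2.39×10^5 N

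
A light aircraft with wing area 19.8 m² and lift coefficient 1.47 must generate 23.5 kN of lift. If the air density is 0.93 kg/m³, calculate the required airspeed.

L = ½ρv²S·CL ⇒ v = √(2L/(ρ·S·CL))
v = √(2 × 23500 / (0.93 × 19.8 × 1.47)) = √1736 = 41.7 m/s

v = 41.7 m/s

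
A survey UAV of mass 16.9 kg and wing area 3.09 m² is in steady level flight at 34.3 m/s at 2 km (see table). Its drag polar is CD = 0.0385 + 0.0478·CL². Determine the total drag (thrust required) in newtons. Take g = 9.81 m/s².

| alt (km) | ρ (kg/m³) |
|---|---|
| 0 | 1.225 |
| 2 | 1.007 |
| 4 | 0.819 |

D = 71.2 N

At 2 km, from the table: ρ = 1.007 kg/m³.
Weight W = mg = 16.9 × 9.81 = 165.79 N; in level flight L = W.
q = ½ρv² = ½ × 1.007 × 34.3² = 592.4 Pa.
CL = W/(q·S) = 165.79 / (592.4 × 3.09) = 0.09058.
CD = 0.0385 + 0.0478 × 0.09058² = 0.03889.
D = q·S·CD = 592.4 × 3.09 × 0.03889 = 71.19 N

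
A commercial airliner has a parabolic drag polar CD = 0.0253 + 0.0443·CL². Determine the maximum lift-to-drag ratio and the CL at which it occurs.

For CD = CD0 + K·CL², (L/D)max occurs at CL* = √(CD0/K) and equals 1/(2√(K·CD0)).
(L/D)max = 1/(2√(0.0443 × 0.0253)) = 1/(2 × 0.03348) = 14.9
CL* = √(0.0253/0.0443) = 0.756

(L/D)max = 14.9, at CL = 0.756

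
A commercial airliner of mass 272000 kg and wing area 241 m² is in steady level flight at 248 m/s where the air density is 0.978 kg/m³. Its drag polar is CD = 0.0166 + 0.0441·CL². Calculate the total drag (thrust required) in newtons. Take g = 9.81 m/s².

Weight W = mg = 272000 × 9.81 = 2.6683×10^6 N; in level flight L = W.
q = ½ρv² = ½ × 0.978 × 248² = 30080 Pa.
CL = 2W/(ρv²S) = 2×2.6683×10^6/(0.978×248²×241) = 0.3681.
CD = 0.0166 + 0.0441 × 0.3681² = 0.02258.
D = q·S·CD = 30080 × 241 × 0.02258 = 1.636×10^5 N

D = 1.64×10^5 N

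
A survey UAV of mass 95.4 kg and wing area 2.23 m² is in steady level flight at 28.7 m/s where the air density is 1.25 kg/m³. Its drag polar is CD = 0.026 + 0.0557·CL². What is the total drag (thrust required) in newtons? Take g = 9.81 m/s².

Weight W = mg = 95.4 × 9.81 = 935.87 N; in level flight L = W.
Dynamic pressure q = 0.5 × 1.25 × 28.7² = 514.8 Pa.
CL = W/(q·S) = 935.87 / (514.8 × 2.23) = 0.8152.
CD = 0.026 + 0.0557 × 0.8152² = 0.06302.
D = q·S·CD = 514.8 × 2.23 × 0.06302 = 72.34 N

D = 72.3 N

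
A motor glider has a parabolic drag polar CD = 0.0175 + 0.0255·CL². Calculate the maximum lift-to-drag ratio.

(L/D)max = 23.7

For CD = CD0 + K·CL², (L/D)max occurs at CL* = √(CD0/K) and equals 1/(2√(K·CD0)).
(L/D)max = 1/(2√(0.0255 × 0.0175)) = 1/(2 × 0.02112) = 23.7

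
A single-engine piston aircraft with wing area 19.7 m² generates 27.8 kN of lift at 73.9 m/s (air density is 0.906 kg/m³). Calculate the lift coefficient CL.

From L = ½ρv²S·CL, rearranging gives CL = 2L/(ρv²S).
CL = 2 × 27800 / (0.906 × 73.9² × 19.7) = 0.57

CL = 0.57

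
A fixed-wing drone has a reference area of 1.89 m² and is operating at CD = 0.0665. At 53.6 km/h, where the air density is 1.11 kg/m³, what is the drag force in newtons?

D = 15.5 N

Convert speed: v = 53.6 km/h ÷ 3.6 = 14.89 m/s.
Dynamic pressure q = ½ρv² = ½ × 1.11 × 14.89² = 123 Pa.
D = q·S·CD = 123 × 1.89 × 0.0665 = 15.5 N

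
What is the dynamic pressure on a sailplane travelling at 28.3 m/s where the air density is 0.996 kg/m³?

q = ½ρv² = ½ × 0.996 × 28.3² = 399 Pa

q = 399 Pa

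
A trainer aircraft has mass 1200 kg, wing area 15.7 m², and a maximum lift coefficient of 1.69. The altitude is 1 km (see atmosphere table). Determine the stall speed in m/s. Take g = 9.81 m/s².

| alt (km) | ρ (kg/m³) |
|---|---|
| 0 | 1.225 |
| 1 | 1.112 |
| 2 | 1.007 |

V_stall = 28.2 m/s

At 1 km, from the table: ρ = 1.112 kg/m³.
Weight W = mg = 1200 × 9.81 = 11770 N.
From L = ½ρV²S·CL,max = W: V_stall = √(2W/(ρSCL,max)) = √(2·11770/(1.112·15.7·1.69))
V_stall = √798 = 28.2 m/s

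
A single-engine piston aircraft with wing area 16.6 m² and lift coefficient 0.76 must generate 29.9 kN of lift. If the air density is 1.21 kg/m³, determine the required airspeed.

v = 62.6 m/s

L = ½ρv²S·CL ⇒ v = √(2L/(ρ·S·CL))
v = √(2 × 29900 / (1.21 × 16.6 × 0.76)) = √3917 = 62.6 m/s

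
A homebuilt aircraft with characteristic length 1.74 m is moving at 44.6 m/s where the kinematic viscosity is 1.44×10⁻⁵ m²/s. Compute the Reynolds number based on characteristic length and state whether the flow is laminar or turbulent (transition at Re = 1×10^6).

Re = 5.39×10^6 (turbulent)

Re = v·c/ν = 44.6 × 1.74 / (1.44×10⁻⁵) = 5.39×10^6
Since 5.39×10^6 > 1×10^6, the flow is turbulent.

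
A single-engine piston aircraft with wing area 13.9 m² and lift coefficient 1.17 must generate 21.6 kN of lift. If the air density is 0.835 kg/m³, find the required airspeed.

L = ½ρv²S·CL ⇒ v = √(2L/(ρ·S·CL))
v = √(2 × 21600 / (0.835 × 13.9 × 1.17)) = √3181 = 56.4 m/s

v = 56.4 m/s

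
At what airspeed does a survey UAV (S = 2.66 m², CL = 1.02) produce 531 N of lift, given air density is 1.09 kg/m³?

L = ½ρv²S·CL ⇒ v = √(2L/(ρ·S·CL))
v = √(2 × 531 / (1.09 × 2.66 × 1.02)) = √359.1 = 18.9 m/s

v = 18.9 m/s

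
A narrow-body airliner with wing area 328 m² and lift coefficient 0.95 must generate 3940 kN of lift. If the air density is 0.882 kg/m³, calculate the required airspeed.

v = 169 m/s

L = ½ρv²S·CL ⇒ v = √(2L/(ρ·S·CL))
v = √(2 × 3.94×10^6 / (0.882 × 328 × 0.95)) = √28670 = 169 m/s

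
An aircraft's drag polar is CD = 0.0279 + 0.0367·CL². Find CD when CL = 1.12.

CD = 0.0739

CD = 0.0279 + 0.0367 × 1.12² = 0.0279 + 0.04604 = 0.0739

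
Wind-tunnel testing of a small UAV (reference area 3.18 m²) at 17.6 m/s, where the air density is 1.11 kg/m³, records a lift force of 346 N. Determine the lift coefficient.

CL = 0.633

From L = ½ρv²S·CL, rearranging gives CL = 2L/(ρv²S).
CL = 2 × 346 / (1.11 × 17.6² × 3.18) = 0.633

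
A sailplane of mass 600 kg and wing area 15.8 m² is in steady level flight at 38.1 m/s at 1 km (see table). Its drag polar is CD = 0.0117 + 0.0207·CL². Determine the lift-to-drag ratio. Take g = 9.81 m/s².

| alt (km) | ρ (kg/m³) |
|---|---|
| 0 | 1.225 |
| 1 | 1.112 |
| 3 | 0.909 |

L/D = 28.7

At 1 km, from the table: ρ = 1.112 kg/m³.
Level flight ⇒ L = W = m·g = 600 × 9.81 = 5886 N.
q = ½ρv² = ½ × 1.112 × 38.1² = 807.1 Pa.
CL = W/(q·S) = 5886 / (807.1 × 15.8) = 0.4616.
CD = 0.0117 + 0.0207 × 0.4616² = 0.01611.
L/D = CL/CD = 0.4616 / 0.01611 = 28.7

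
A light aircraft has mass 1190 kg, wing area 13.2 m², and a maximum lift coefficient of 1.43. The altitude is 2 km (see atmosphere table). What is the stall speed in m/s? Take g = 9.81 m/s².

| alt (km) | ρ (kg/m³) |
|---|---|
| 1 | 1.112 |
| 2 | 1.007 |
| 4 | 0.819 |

V_stall = 35 m/s

At 2 km, from the table: ρ = 1.007 kg/m³.
Weight W = mg = 1190 × 9.81 = 11670 N.
From L = ½ρV²S·CL,max = W: V_stall = √(2W/(ρSCL,max)) = √(2·11670/(1.007·13.2·1.43))
V_stall = √1228 = 35 m/s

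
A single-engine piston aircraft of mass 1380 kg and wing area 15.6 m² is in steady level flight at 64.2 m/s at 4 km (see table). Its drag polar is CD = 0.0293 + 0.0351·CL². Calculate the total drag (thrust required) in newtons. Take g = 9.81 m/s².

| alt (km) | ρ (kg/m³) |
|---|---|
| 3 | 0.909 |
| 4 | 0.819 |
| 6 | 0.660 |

At 4 km, from the table: ρ = 0.819 kg/m³.
Level flight ⇒ L = W = m·g = 1380 × 9.81 = 13538 N.
q = ½ρv² = ½ × 0.819 × 64.2² = 1688 Pa.
Required CL = L/(qS) = 13538/(1688·15.6) = 0.5142.
CD = 0.0293 + 0.0351 × 0.5142² = 0.03858.
D = q·S·CD = 1688 × 15.6 × 0.03858 = 1016 N

D = 1020 N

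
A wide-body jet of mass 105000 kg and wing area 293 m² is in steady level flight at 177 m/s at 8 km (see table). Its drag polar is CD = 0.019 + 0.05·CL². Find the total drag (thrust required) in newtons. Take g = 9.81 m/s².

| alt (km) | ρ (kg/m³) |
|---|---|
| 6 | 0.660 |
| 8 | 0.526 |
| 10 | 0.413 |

D = 67800 N

At 8 km, from the table: ρ = 0.526 kg/m³.
In steady level flight, lift balances weight: W = mg = 105000 × 9.81 = 1.03×10^6 N.
q = ½ρv² = ½ × 0.526 × 177² = 8240 Pa.
Required CL = L/(qS) = 1.03×10^6/(8240·293) = 0.4267.
CD = 0.019 + 0.05 × 0.4267² = 0.0281.
D = q·S·CD = 8240 × 293 × 0.0281 = 67840 N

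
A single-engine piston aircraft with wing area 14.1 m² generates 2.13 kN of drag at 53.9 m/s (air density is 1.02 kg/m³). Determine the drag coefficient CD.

From D = ½ρv²S·CD, rearranging gives CD = 2D/(ρv²S).
CD = 2 × 2130 / (1.02 × 53.9² × 14.1) = 0.102

CD = 0.102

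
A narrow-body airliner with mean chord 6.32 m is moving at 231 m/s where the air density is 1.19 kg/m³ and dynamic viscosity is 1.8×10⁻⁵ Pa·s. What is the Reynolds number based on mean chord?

Re = 9.65×10^7

Re = ρ·v·c/μ = 1.19 × 231 × 6.32 / (1.8×10⁻⁵) = 9.65×10^7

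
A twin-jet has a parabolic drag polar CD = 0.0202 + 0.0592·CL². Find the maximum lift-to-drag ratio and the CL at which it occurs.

(L/D)max = 14.5, at CL = 0.584

For CD = CD0 + K·CL², (L/D)max occurs at CL* = √(CD0/K) and equals 1/(2√(K·CD0)).
(L/D)max = 1/(2√(0.0592 × 0.0202)) = 1/(2 × 0.03458) = 14.5
CL* = √(0.0202/0.0592) = 0.584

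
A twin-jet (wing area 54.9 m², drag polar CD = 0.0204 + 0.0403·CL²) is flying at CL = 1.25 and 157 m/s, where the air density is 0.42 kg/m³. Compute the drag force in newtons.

CD = 0.0204 + 0.0403 × 1.25² = 0.08337
D = ½ρv²S·CD = ½ × 0.42 × 157² × 54.9 × 0.08337 = 23700 N

D = 23700 N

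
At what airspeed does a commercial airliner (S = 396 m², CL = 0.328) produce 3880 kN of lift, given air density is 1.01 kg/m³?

L = ½ρv²S·CL ⇒ v = √(2L/(ρ·S·CL))
v = √(2 × 3.88×10^6 / (1.01 × 396 × 0.328)) = √59150 = 243 m/s

v = 243 m/s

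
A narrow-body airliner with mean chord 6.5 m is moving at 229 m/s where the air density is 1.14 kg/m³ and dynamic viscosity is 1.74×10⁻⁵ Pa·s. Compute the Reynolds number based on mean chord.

Re = ρ·v·c/μ = 1.14 × 229 × 6.5 / (1.74×10⁻⁵) = 9.75×10^7

Re = 9.75×10^7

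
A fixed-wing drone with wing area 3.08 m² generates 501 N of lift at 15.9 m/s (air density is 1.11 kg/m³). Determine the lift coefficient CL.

From L = ½ρv²S·CL, rearranging gives CL = 2L/(ρv²S).
CL = 2 × 501 / (1.11 × 15.9² × 3.08) = 1.16

CL = 1.16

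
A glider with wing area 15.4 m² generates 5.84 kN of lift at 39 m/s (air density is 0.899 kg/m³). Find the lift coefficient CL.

From L = ½ρv²S·CL, rearranging gives CL = 2L/(ρv²S).
CL = 2 × 5840 / (0.899 × 39² × 15.4) = 0.555

CL = 0.555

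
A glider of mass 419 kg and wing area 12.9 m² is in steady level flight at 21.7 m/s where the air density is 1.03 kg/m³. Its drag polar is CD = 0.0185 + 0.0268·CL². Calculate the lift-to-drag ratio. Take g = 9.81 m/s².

Level flight ⇒ L = W = m·g = 419 × 9.81 = 4110.4 N.
Dynamic pressure q = 0.5 × 1.03 × 21.7² = 242.5 Pa.
CL = W/(q·S) = 4110.4 / (242.5 × 12.9) = 1.314.
CD = 0.0185 + 0.0268 × 1.314² = 0.06477.
L/D = CL/CD = 1.314 / 0.06477 = 20.3

L/D = 20.3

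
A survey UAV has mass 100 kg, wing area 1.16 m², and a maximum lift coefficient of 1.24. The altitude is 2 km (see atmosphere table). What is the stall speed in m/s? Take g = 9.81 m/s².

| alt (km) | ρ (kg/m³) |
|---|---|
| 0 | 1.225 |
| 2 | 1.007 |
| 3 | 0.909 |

At 2 km, from the table: ρ = 1.007 kg/m³.
At stall, lift equals weight: L = W = m·g = 100 × 9.81 = 981 N.
V_stall = √(2W/(ρ·S·CL,max)) = √(2 × 981 / (1.007 × 1.16 × 1.24))
V_stall = √1355 = 36.8 m/s

V_stall = 36.8 m/s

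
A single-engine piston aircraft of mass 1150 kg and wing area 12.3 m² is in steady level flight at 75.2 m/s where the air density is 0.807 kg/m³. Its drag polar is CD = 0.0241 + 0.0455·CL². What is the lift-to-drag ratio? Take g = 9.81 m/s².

L/D = 12.8

Level flight ⇒ L = W = m·g = 1150 × 9.81 = 11282 N.
q = ½ρv² = ½ × 0.807 × 75.2² = 2282 Pa.
Required CL = L/(qS) = 11282/(2282·12.3) = 0.402.
CD = 0.0241 + 0.0455 × 0.402² = 0.03145.
L/D = CL/CD = 0.402 / 0.03145 = 12.8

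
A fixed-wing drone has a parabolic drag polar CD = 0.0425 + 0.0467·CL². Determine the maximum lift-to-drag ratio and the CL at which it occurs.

For CD = CD0 + K·CL², (L/D)max occurs at CL* = √(CD0/K) and equals 1/(2√(K·CD0)).
(L/D)max = 1/(2√(0.0467 × 0.0425)) = 1/(2 × 0.04455) = 11.2
CL* = √(0.0425/0.0467) = 0.954

(L/D)max = 11.2, at CL = 0.954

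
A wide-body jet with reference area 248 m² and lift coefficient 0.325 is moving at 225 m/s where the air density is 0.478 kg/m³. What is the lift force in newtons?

L = ½ρv²S·CL = ½ × 0.478 × 225² × 248 × 0.325 = 9.75×10^5 N ≈ 975 kN

L = 9.75×10^5 N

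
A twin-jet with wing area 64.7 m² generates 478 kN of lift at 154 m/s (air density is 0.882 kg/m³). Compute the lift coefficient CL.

From L = ½ρv²S·CL, rearranging gives CL = 2L/(ρv²S).
CL = 2 × 4.78×10^5 / (0.882 × 154² × 64.7) = 0.706

CL = 0.706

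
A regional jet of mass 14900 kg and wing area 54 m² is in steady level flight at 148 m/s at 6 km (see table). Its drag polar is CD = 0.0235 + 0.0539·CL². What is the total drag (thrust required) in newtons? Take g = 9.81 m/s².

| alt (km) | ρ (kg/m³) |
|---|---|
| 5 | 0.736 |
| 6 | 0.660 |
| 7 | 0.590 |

D = 12100 N

At 6 km, from the table: ρ = 0.660 kg/m³.
Weight W = mg = 14900 × 9.81 = 1.4617×10^5 N; in level flight L = W.
q = ½ρv² = ½ × 0.66 × 148² = 7228 Pa.
CL = 2W/(ρv²S) = 2×1.4617×10^5/(0.66×148²×54) = 0.3745.
CD = 0.0235 + 0.0539 × 0.3745² = 0.03106.
D = q·S·CD = 7228 × 54 × 0.03106 = 12120 N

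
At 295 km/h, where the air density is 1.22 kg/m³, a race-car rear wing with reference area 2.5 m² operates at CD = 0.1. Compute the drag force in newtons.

D = 1020 N

Convert speed: v = 295 km/h ÷ 3.6 = 81.94 m/s.
Dynamic pressure q = ½ρv² = ½ × 1.22 × 81.94² = 4096 Pa.
D = q·S·CD = 4096 × 2.5 × 0.1 = 1020 N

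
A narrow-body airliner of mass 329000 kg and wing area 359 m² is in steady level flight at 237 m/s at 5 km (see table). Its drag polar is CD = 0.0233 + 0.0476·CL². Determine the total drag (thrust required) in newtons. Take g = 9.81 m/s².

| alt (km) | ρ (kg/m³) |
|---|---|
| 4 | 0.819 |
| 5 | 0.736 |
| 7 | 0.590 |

D = 2.4×10^5 N

At 5 km, from the table: ρ = 0.736 kg/m³.
Weight W = mg = 329000 × 9.81 = 3.2275×10^6 N; in level flight L = W.
q = ½ρv² = ½ × 0.736 × 237² = 20670 Pa.
Required CL = L/(qS) = 3.2275×10^6/(20670·359) = 0.4349.
CD = 0.0233 + 0.0476 × 0.4349² = 0.0323.
D = q·S·CD = 20670 × 359 × 0.0323 = 2.397×10^5 N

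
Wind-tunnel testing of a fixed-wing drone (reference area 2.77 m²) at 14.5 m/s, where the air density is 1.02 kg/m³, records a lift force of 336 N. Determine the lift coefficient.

From L = ½ρv²S·CL, rearranging gives CL = 2L/(ρv²S).
CL = 2 × 336 / (1.02 × 14.5² × 2.77) = 1.13

CL = 1.13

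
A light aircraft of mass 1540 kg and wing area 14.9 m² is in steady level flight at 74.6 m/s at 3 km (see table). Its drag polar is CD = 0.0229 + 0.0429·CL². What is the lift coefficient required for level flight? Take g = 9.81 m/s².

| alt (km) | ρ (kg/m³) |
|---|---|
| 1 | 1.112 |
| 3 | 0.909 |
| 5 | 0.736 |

CL = 0.401

At 3 km, from the table: ρ = 0.909 kg/m³.
Weight W = mg = 1540 × 9.81 = 15107 N; in level flight L = W.
Dynamic pressure q = 0.5 × 0.909 × 74.6² = 2529 Pa.
Required CL = L/(qS) = 15107/(2529·14.9) = 0.4009.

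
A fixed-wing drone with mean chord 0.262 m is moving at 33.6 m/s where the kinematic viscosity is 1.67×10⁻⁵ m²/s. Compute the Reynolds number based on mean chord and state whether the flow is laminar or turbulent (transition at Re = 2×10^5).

Re = 5.27×10^5 (turbulent)

Re = v·c/ν = 33.6 × 0.262 / (1.67×10⁻⁵) = 5.27×10^5
Since 5.27×10^5 > 2×10^5, the flow is turbulent.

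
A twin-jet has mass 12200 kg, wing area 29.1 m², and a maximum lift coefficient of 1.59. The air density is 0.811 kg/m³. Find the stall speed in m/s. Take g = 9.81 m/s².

V_stall = 79.9 m/s

Stall occurs when L = W at CL,max. W = mg = 12200 × 9.81 = 1.197×10^5 N.
V_stall = √(2W/(ρ·S·CL,max)) = √(2 × 1.197×10^5 / (0.811 × 29.1 × 1.59))
V_stall = √6379 = 79.9 m/s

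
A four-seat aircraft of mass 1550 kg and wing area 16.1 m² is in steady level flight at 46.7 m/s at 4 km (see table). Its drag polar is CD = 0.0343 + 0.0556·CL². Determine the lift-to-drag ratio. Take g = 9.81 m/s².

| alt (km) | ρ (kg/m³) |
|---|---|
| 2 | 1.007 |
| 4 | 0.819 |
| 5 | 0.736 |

L/D = 11

At 4 km, from the table: ρ = 0.819 kg/m³.
In steady level flight, lift balances weight: W = mg = 1550 × 9.81 = 15206 N.
Dynamic pressure q = 0.5 × 0.819 × 46.7² = 893.1 Pa.
CL = 2W/(ρv²S) = 2×15206/(0.819×46.7²×16.1) = 1.058.
CD = 0.0343 + 0.0556 × 1.058² = 0.09648.
L/D = CL/CD = 1.058 / 0.09648 = 11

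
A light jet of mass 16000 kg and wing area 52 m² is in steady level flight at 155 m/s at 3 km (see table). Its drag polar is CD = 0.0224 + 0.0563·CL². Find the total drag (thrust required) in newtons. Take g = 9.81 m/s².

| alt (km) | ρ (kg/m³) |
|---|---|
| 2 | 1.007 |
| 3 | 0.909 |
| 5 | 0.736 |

At 3 km, from the table: ρ = 0.909 kg/m³.
In steady level flight, lift balances weight: W = mg = 16000 × 9.81 = 1.5696×10^5 N.
q = ½ρv² = ½ × 0.909 × 155² = 10920 Pa.
CL = W/(q·S) = 1.5696×10^5 / (10920 × 52) = 0.2764.
CD = 0.0224 + 0.0563 × 0.2764² = 0.0267.
D = q·S·CD = 10920 × 52 × 0.0267 = 15160 N

D = 15200 N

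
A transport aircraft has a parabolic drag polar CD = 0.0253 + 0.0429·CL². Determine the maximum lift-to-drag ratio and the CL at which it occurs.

For CD = CD0 + K·CL², (L/D)max occurs at CL* = √(CD0/K) and equals 1/(2√(K·CD0)).
(L/D)max = 1/(2√(0.0429 × 0.0253)) = 1/(2 × 0.03294) = 15.2
CL* = √(0.0253/0.0429) = 0.768

(L/D)max = 15.2, at CL = 0.768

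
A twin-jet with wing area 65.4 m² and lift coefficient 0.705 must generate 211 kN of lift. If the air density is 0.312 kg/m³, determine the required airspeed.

v = 171 m/s

L = ½ρv²S·CL ⇒ v = √(2L/(ρ·S·CL))
v = √(2 × 2.11×10^5 / (0.312 × 65.4 × 0.705)) = √29340 = 171 m/s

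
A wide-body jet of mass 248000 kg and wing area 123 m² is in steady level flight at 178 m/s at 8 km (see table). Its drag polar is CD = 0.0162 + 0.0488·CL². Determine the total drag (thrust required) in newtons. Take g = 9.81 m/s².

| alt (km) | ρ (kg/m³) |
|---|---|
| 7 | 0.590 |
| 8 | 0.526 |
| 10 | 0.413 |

D = 2.98×10^5 N

At 8 km, from the table: ρ = 0.526 kg/m³.
In steady level flight, lift balances weight: W = mg = 248000 × 9.81 = 2.4329×10^6 N.
Dynamic pressure q = 0.5 × 0.526 × 178² = 8333 Pa.
CL = W/(q·S) = 2.4329×10^6 / (8333 × 123) = 2.374.
CD = 0.0162 + 0.0488 × 2.374² = 0.2912.
D = q·S·CD = 8333 × 123 × 0.2912 = 2.984×10^5 N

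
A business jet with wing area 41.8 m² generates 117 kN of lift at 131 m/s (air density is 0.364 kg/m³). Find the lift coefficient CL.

From L = ½ρv²S·CL, rearranging gives CL = 2L/(ρv²S).
CL = 2 × 1.17×10^5 / (0.364 × 131² × 41.8) = 0.896

CL = 0.896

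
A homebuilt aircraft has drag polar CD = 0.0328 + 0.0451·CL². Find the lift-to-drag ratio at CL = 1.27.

CD = 0.0328 + 0.0451 × 1.27² = 0.1055
L/D = CL/CD = 1.27 / 0.1055 = 12

L/D = 12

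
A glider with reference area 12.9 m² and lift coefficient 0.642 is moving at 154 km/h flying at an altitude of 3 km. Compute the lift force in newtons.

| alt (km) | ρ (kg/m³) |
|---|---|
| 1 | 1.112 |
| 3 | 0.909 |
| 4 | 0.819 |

L = 6890 N

At 3 km, from the table: ρ = 0.909 kg/m³.
Convert speed: v = 154 km/h ÷ 3.6 = 42.78 m/s.
Dynamic pressure q = ½ρv² = ½ × 0.909 × 42.78² = 831.7 Pa.
L = q·S·CL = 831.7 × 12.9 × 0.642 = 6890 N ≈ 6.89 kN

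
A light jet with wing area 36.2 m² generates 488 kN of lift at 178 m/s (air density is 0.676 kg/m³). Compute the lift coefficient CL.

From L = ½ρv²S·CL, rearranging gives CL = 2L/(ρv²S).
CL = 2 × 4.88×10^5 / (0.676 × 178² × 36.2) = 1.26

CL = 1.26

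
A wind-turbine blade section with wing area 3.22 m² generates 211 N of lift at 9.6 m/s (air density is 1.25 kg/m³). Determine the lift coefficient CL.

CL = 1.14

From L = ½ρv²S·CL, rearranging gives CL = 2L/(ρv²S).
CL = 2 × 211 / (1.25 × 9.6² × 3.22) = 1.14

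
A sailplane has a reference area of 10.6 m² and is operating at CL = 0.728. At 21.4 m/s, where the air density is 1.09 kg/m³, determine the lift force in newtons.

L = 1930 N

Dynamic pressure q = ½ρv² = ½ × 1.09 × 21.4² = 249.6 Pa.
L = q·S·CL = 249.6 × 10.6 × 0.728 = 1930 N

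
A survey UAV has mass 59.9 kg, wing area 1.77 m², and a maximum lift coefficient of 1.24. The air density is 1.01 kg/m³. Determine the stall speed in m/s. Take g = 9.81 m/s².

At stall, lift equals weight: L = W = m·g = 59.9 × 9.81 = 587.6 N.
From L = ½ρV²S·CL,max = W: V_stall = √(2W/(ρSCL,max)) = √(2·587.6/(1.01·1.77·1.24))
V_stall = √530.2 = 23 m/s

V_stall = 23 m/s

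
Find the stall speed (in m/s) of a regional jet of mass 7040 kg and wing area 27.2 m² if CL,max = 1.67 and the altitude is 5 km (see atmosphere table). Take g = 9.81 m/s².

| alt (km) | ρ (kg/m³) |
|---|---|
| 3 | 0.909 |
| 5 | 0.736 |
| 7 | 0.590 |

At 5 km, from the table: ρ = 0.736 kg/m³.
Weight W = mg = 7040 × 9.81 = 69060 N.
From L = ½ρV²S·CL,max = W: V_stall = √(2W/(ρSCL,max)) = √(2·69060/(0.736·27.2·1.67))
V_stall = √4132 = 64.3 m/s

V_stall = 64.3 m/s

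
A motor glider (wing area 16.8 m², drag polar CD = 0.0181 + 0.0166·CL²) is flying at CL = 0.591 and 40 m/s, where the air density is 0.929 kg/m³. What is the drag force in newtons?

D = 298 N

CD = 0.0181 + 0.0166 × 0.591² = 0.0239
D = ½ρv²S·CD = ½ × 0.929 × 40² × 16.8 × 0.0239 = 298 N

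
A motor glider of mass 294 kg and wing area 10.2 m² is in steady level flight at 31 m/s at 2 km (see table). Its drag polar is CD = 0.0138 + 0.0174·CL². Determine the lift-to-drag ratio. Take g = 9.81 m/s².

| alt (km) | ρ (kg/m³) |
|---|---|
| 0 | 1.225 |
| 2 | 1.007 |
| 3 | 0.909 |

At 2 km, from the table: ρ = 1.007 kg/m³.
Level flight ⇒ L = W = m·g = 294 × 9.81 = 2884.1 N.
q = ½ρv² = ½ × 1.007 × 31² = 483.9 Pa.
CL = 2W/(ρv²S) = 2×2884.1/(1.007×31²×10.2) = 0.5844.
CD = 0.0138 + 0.0174 × 0.5844² = 0.01974.
L/D = CL/CD = 0.5844 / 0.01974 = 29.6

L/D = 29.6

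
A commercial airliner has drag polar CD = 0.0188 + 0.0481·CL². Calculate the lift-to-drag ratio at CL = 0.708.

CD = 0.0188 + 0.0481 × 0.708² = 0.04291
L/D = CL/CD = 0.708 / 0.04291 = 16.5

L/D = 16.5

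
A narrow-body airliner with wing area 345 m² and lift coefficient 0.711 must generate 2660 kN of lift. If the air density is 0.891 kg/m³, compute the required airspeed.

L = ½ρv²S·CL ⇒ v = √(2L/(ρ·S·CL))
v = √(2 × 2.66×10^6 / (0.891 × 345 × 0.711)) = √24340 = 156 m/s

v = 156 m/s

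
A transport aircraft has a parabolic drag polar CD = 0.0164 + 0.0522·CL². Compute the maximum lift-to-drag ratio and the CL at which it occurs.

For CD = CD0 + K·CL², (L/D)max occurs at CL* = √(CD0/K) and equals 1/(2√(K·CD0)).
(L/D)max = 1/(2√(0.0522 × 0.0164)) = 1/(2 × 0.02926) = 17.1
CL* = √(0.0164/0.0522) = 0.561

(L/D)max = 17.1, at CL = 0.561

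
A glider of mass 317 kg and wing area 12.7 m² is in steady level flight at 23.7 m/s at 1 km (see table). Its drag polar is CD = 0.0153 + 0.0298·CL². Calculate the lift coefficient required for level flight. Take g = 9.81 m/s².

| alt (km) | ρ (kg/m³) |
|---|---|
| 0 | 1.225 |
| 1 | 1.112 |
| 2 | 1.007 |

CL = 0.784

At 1 km, from the table: ρ = 1.112 kg/m³.
Level flight ⇒ L = W = m·g = 317 × 9.81 = 3109.8 N.
q = ½ρv² = ½ × 1.112 × 23.7² = 312.3 Pa.
Required CL = L/(qS) = 3109.8/(312.3·12.7) = 0.7841.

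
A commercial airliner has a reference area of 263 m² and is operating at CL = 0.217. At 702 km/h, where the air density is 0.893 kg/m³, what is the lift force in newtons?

L = 9.69×10^5 N

Convert speed: v = 702 km/h ÷ 3.6 = 195 m/s.
Dynamic pressure q = ½ρv² = ½ × 0.893 × 195² = 16980 Pa.
L = q·S·CL = 16980 × 263 × 0.217 = 9.69×10^5 N ≈ 969 kN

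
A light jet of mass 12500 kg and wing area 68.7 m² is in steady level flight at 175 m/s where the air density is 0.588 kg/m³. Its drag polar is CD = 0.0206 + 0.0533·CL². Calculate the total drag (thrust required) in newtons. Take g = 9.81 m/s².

D = 14000 N

In steady level flight, lift balances weight: W = mg = 12500 × 9.81 = 1.2262×10^5 N.
q = ½ρv² = ½ × 0.588 × 175² = 9004 Pa.
CL = W/(q·S) = 1.2262×10^5 / (9004 × 68.7) = 0.1982.
CD = 0.0206 + 0.0533 × 0.1982² = 0.02269.
D = q·S·CD = 9004 × 68.7 × 0.02269 = 14040 N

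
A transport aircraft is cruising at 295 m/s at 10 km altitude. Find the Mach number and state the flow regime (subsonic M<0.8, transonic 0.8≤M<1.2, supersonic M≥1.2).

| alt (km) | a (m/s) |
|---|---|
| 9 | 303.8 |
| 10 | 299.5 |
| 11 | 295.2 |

At 10 km, from the table: a = 299.5 m/s.
M = v/a = 295 / 299.5 = 0.985
M = 0.985 → transonic.

M = 0.985 (transonic)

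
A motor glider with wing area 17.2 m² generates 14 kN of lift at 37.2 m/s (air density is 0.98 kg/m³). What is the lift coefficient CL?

CL = 1.2

From L = ½ρv²S·CL, rearranging gives CL = 2L/(ρv²S).
CL = 2 × 14000 / (0.98 × 37.2² × 17.2) = 1.2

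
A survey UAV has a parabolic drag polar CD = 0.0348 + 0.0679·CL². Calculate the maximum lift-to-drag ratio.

For CD = CD0 + K·CL², (L/D)max occurs at CL* = √(CD0/K) and equals 1/(2√(K·CD0)).
(L/D)max = 1/(2√(0.0679 × 0.0348)) = 1/(2 × 0.04861) = 10.3

(L/D)max = 10.3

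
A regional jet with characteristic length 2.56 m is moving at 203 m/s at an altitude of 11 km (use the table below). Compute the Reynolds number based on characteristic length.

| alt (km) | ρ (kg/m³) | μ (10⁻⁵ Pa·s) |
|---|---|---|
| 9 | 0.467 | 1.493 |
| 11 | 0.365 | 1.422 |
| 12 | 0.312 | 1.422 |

At 11 km, from the table: ρ = 0.365 kg/m³, μ = 1.422×10⁻⁵ Pa·s.
Re = ρ·v·c/μ = 0.365 × 203 × 2.56 / (1.422×10⁻⁵) = 1.33×10^7

Re = 1.33×10^7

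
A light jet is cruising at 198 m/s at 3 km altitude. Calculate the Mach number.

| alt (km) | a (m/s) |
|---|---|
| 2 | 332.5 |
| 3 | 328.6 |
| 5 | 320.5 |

At 3 km, from the table: a = 328.6 m/s.
M = v/a = 198 / 328.6 = 0.603

M = 0.603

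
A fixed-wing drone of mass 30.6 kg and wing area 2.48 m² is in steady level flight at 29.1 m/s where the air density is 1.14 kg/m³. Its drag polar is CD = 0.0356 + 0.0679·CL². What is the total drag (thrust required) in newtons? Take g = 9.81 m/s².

D = 47.7 N

Weight W = mg = 30.6 × 9.81 = 300.19 N; in level flight L = W.
q = ½ρv² = ½ × 1.14 × 29.1² = 482.7 Pa.
CL = W/(q·S) = 300.19 / (482.7 × 2.48) = 0.2508.
CD = 0.0356 + 0.0679 × 0.2508² = 0.03987.
D = q·S·CD = 482.7 × 2.48 × 0.03987 = 47.73 N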